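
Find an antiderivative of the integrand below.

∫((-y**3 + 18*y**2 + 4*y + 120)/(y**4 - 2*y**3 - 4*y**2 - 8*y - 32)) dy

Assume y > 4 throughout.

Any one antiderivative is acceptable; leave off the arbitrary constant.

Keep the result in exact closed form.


Answer: 3*log(y - 4) - 4*log(y + 2) - 2*atan(y/2).


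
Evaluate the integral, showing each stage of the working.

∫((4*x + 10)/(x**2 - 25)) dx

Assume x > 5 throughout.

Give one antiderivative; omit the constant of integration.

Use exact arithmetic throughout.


Step 1. Decompose ∫((4*x + 10)/(x**2 - 25)) dx by partial fractions, (4*x + 10)/(x**2 - 25) = 1/(x + 5) + 3/(x - 5): now ∫(3/(x - 5)) dx + ∫(1/(x + 5)) dx.
Step 2. Evaluate the standard form [assuming x > -5]: now log(x + 5) + ∫(3/(x - 5)) dx.
Step 3. Evaluate the standard form [assuming x > 5]: now 3*log(x - 5) + log(x + 5).
Answer: 3*log(x - 5) + log(x + 5).


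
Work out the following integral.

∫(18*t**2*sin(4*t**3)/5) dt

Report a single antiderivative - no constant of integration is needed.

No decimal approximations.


Answer: -3*cos(4*t**3)/10.


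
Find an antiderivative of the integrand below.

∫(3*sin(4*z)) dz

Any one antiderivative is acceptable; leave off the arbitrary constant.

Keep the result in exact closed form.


Answer: -3*cos(4*z)/4.


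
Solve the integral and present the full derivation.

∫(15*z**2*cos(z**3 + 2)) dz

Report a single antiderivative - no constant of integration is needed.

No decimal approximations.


Step 1. Substitute u = z**3 + 2, turning ∫(15*z**2*cos(z**3 + 2)) dz into ∫(5*cos(u)) du: now ∫(5*cos(u)) du.
Step 2. Evaluate the standard form: now 5*sin(u).
Step 3. Substitute back u = z**3 + 2: now 5*sin(z**3 + 2).
Answer: 5*sin(z**3 + 2).


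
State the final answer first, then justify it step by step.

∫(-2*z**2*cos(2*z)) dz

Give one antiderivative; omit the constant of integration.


The answer is -z**2*sin(2*z) - z*cos(2*z) + sin(2*z)/2.
Step 1. Integrate ∫(-2*z**2*cos(2*z)) dz by parts with u = z**2, dv = (-2*cos(2*z)) dz, so v = -sin(2*z): now -z**2*sin(2*z) + ∫(2*z*sin(2*z)) dz.
Step 2. Integrate ∫(2*z*sin(2*z)) dz by parts with u = z, dv = (2*sin(2*z)) dz, so v = -cos(2*z): now -z**2*sin(2*z) - z*cos(2*z) + ∫(cos(2*z)) dz.
Step 3. Evaluate the standard form: now -z**2*sin(2*z) - z*cos(2*z) + sin(2*z)/2.
Answer: -z**2*sin(2*z) - z*cos(2*z) + sin(2*z)/2.


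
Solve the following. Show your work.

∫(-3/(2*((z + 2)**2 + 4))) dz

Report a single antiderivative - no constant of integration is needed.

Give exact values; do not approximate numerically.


Step 1. Substitute u = z + 2, turning ∫(-3/(2*((z + 2)**2 + 4))) dz into ∫(-3/(2*(u**2 + 4))) du: now ∫(-3/(2*(u**2 + 4))) du.
Step 2. Evaluate the standard form: now -3*atan(u/2)/4.
Step 3. Substitute back u = z + 2: now -3*atan(z/2 + 1)/4.
Answer: -3*atan(z/2 + 1)/4.


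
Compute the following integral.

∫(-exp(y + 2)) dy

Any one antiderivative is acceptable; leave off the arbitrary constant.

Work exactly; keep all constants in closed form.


Answer: -exp(y + 2).


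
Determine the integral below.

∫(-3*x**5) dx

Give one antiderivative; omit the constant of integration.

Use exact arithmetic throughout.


Answer: -x**6/2.


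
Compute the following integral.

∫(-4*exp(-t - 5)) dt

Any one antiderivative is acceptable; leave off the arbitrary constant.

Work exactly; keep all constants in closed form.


Answer: 4*exp(-t - 5).


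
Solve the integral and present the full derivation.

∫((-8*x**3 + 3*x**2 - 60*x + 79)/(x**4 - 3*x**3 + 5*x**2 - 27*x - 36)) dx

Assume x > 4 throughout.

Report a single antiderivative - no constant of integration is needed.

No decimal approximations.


Step 1. Decompose ∫((-8*x**3 + 3*x**2 - 60*x + 79)/(x**4 - 3*x**3 + 5*x**2 - 27*x - 36)) dx by partial fractions, (-8*x**3 + 3*x**2 - 60*x + 79)/(x**4 - 3*x**3 + 5*x**2 - 27*x - 36) = -4/(x**2 + 9) - 3/(x + 1) - 5/(x - 4): now ∫(-5/(x - 4)) dx + ∫(-3/(x + 1)) dx + ∫(-4/(x**2 + 9)) dx.
Step 2. Evaluate the standard form [assuming x > 4]: now -5*log(x - 4) + ∫(-3/(x + 1)) dx + ∫(-4/(x**2 + 9)) dx.
Step 3. Evaluate the standard form [assuming x > -1]: now -5*log(x - 4) - 3*log(x + 1) + ∫(-4/(x**2 + 9)) dx.
Step 4. Evaluate the standard form: now -5*log(x - 4) - 3*log(x + 1) - 4*atan(x/3)/3.
Answer: -5*log(x - 4) - 3*log(x + 1) - 4*atan(x/3)/3.


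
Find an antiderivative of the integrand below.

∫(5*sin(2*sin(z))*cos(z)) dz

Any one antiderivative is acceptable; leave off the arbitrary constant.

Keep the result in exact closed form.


Answer: -5*cos(2*sin(z))/2.


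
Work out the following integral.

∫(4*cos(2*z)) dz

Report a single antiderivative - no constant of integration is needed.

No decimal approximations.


Answer: 2*sin(2*z).


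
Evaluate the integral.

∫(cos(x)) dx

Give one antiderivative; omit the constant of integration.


Answer: sin(x).


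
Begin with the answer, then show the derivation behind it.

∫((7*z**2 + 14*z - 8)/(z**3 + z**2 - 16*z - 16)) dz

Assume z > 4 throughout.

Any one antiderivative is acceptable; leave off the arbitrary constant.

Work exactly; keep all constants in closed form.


The answer is 4*log(z - 4) + log(z + 1) + 2*log(z + 4).
Step 1. Decompose ∫((7*z**2 + 14*z - 8)/(z**3 + z**2 - 16*z - 16)) dz by partial fractions, (7*z**2 + 14*z - 8)/(z**3 + z**2 - 16*z - 16) = 2/(z + 4) + 1/(z + 1) + 4/(z - 4): now ∫(4/(z - 4)) dz + ∫(1/(z + 1)) dz + ∫(2/(z + 4)) dz.
Step 2. Evaluate the standard form [assuming z > 4]: now 4*log(z - 4) + ∫(1/(z + 1)) dz + ∫(2/(z + 4)) dz.
Step 3. Evaluate the standard form [assuming z > -4]: now 4*log(z - 4) + 2*log(z + 4) + ∫(1/(z + 1)) dz.
Step 4. Evaluate the standard form [assuming z > -1]: now 4*log(z - 4) + log(z + 1) + 2*log(z + 4).
Answer: 4*log(z - 4) + log(z + 1) + 2*log(z + 4).


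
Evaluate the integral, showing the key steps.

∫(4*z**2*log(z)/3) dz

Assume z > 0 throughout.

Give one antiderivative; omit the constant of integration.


Step 1. Integrate ∫(4*z**2*log(z)/3) dz by parts with u = log(z), dv = (4*z**2/3) dz, so v = 4*z**3/9 [assuming z > 0]: now 4*z**3*log(z)/9 + ∫(-4*z**2/9) dz.
Step 2. Evaluate the standard form: now 4*z**3*log(z)/9 - 4*z**3/27.
Answer: 4*z**3*log(z)/9 - 4*z**3/27.


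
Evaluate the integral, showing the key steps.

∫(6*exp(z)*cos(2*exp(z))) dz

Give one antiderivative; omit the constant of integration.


Step 1. Substitute u = exp(z), turning ∫(6*exp(z)*cos(2*exp(z))) dz into ∫(6*cos(2*u)) du: now ∫(6*cos(2*u)) du.
Step 2. Evaluate the standard form: now 3*sin(2*u).
Step 3. Substitute back u = exp(z): now 3*sin(2*exp(z)).
Answer: 3*sin(2*exp(z)).


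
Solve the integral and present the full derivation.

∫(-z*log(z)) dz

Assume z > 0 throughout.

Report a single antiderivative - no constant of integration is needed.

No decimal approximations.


Step 1. Integrate ∫(-z*log(z)) dz by parts with u = log(z), dv = (-z) dz, so v = -z**2/2 [assuming z > 0]: now -z**2*log(z)/2 + ∫(z/2) dz.
Step 2. Evaluate the standard form: now -z**2*log(z)/2 + z**2/4.
Answer: -z**2*log(z)/2 + z**2/4.


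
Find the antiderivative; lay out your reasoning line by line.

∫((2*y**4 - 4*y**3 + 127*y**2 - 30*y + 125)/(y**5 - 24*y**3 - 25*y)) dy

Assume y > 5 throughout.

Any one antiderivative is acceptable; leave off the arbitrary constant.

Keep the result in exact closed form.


Step 1. Decompose ∫((2*y**4 - 4*y**3 + 127*y**2 - 30*y + 125)/(y**5 - 24*y**3 - 25*y)) dy by partial fractions, (2*y**4 - 4*y**3 + 127*y**2 - 30*y + 125)/(y**5 - 24*y**3 - 25*y) = 1/(y**2 + 1) + 4/(y + 5) + 3/(y - 5) - 5/y: now ∫(-5/y) dy + ∫(3/(y - 5)) dy + ∫(4/(y + 5)) dy + ∫(1/(y**2 + 1)) dy.
Step 2. Evaluate the standard form [assuming y > -5]: now 4*log(y + 5) + ∫(-5/y) dy + ∫(3/(y - 5)) dy + ∫(1/(y**2 + 1)) dy.
Step 3. Evaluate the standard form [assuming y > 5]: now 3*log(y - 5) + 4*log(y + 5) + ∫(-5/y) dy + ∫(1/(y**2 + 1)) dy.
Step 4. Evaluate the standard form [assuming y > 0]: now -5*log(y) + 3*log(y - 5) + 4*log(y + 5) + ∫(1/(y**2 + 1)) dy.
Step 5. Evaluate the standard form: now -5*log(y) + 3*log(y - 5) + 4*log(y + 5) + atan(y).
Answer: -5*log(y) + 3*log(y - 5) + 4*log(y + 5) + atan(y).


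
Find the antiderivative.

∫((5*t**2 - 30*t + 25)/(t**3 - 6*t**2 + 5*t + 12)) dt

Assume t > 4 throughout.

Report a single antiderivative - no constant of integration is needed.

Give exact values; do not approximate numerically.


Answer: -3*log(t - 4) + 5*log(t - 3) + 3*log(t + 1).


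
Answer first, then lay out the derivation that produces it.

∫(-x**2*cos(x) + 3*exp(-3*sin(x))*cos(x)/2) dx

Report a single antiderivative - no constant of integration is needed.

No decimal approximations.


The answer is -x**2*sin(x) - 2*x*cos(x) + 2*sin(x) - exp(-3*sin(x))/2.
Step 1. Rewrite: now ∫(-x**2*cos(x)) dx + ∫(3*exp(-3*sin(x))*cos(x)/2) dx.
Step 2. Substitute u = sin(x), turning ∫(3*exp(-3*sin(x))*cos(x)/2) dx into ∫(3*exp(-3*u)/2) du: now ∫(-x**2*cos(x)) dx + ∫(3*exp(-3*u)/2) du.
Step 3. Evaluate the standard form: now ∫(-x**2*cos(x)) dx - exp(-3*u)/2.
Step 4. Substitute back u = sin(x): now ∫(-x**2*cos(x)) dx - exp(-3*sin(x))/2.
Step 5. Integrate ∫(-x**2*cos(x)) dx by parts with u = x**2, dv = (-cos(x)) dx, so v = -sin(x): now -x**2*sin(x) + ∫(2*x*sin(x)) dx - exp(-3*sin(x))/2.
Step 6. Integrate ∫(2*x*sin(x)) dx by parts with u = x, dv = (2*sin(x)) dx, so v = -2*cos(x): now -x**2*sin(x) - 2*x*cos(x) + ∫(2*cos(x)) dx - exp(-3*sin(x))/2.
Step 7. Evaluate the standard form: now -x**2*sin(x) - 2*x*cos(x) + 2*sin(x) - exp(-3*sin(x))/2.
Answer: -x**2*sin(x) - 2*x*cos(x) + 2*sin(x) - exp(-3*sin(x))/2.


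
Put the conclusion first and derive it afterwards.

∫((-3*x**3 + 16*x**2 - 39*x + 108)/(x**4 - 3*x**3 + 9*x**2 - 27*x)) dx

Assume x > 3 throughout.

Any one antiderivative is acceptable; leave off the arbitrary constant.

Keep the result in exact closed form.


The answer is -4*log(x) + log(x - 3) + 4*atan(x/3)/3.
Step 1. Decompose ∫((-3*x**3 + 16*x**2 - 39*x + 108)/(x**4 - 3*x**3 + 9*x**2 - 27*x)) dx by partial fractions, (-3*x**3 + 16*x**2 - 39*x + 108)/(x**4 - 3*x**3 + 9*x**2 - 27*x) = 4/(x**2 + 9) + 1/(x - 3) - 4/x: now ∫(-4/x) dx + ∫(1/(x - 3)) dx + ∫(4/(x**2 + 9)) dx.
Step 2. Evaluate the standard form [assuming x > 0]: now -4*log(x) + ∫(1/(x - 3)) dx + ∫(4/(x**2 + 9)) dx.
Step 3. Evaluate the standard form [assuming x > 3]: now -4*log(x) + log(x - 3) + ∫(4/(x**2 + 9)) dx.
Step 4. Evaluate the standard form: now -4*log(x) + log(x - 3) + 4*atan(x/3)/3.
Answer: -4*log(x) + log(x - 3) + 4*atan(x/3)/3.


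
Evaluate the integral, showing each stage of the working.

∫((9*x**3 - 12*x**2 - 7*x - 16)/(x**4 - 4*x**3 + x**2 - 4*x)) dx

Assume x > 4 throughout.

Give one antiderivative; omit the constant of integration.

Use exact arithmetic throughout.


Step 1. Decompose ∫((9*x**3 - 12*x**2 - 7*x - 16)/(x**4 - 4*x**3 + x**2 - 4*x)) dx by partial fractions, (9*x**3 - 12*x**2 - 7*x - 16)/(x**4 - 4*x**3 + x**2 - 4*x) = 4/(x**2 + 1) + 5/(x - 4) + 4/x: now ∫(4/x) dx + ∫(5/(x - 4)) dx + ∫(4/(x**2 + 1)) dx.
Step 2. Evaluate the standard form [assuming x > 4]: now 5*log(x - 4) + ∫(4/x) dx + ∫(4/(x**2 + 1)) dx.
Step 3. Evaluate the standard form [assuming x > 0]: now 4*log(x) + 5*log(x - 4) + ∫(4/(x**2 + 1)) dx.
Step 4. Evaluate the standard form: now 4*log(x) + 5*log(x - 4) + 4*atan(x).
Answer: 4*log(x) + 5*log(x - 4) + 4*atan(x).


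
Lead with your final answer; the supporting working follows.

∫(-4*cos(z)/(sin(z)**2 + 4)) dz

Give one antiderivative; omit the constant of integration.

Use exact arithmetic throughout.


The answer is -2*atan(sin(z)/2).
Step 1. Substitute u = sin(z), turning ∫(-4*cos(z)/(sin(z)**2 + 4)) dz into ∫(-4/(u**2 + 4)) du: now ∫(-4/(u**2 + 4)) du.
Step 2. Evaluate the standard form: now -2*atan(u/2).
Step 3. Substitute back u = sin(z): now -2*atan(sin(z)/2).
Answer: -2*atan(sin(z)/2).


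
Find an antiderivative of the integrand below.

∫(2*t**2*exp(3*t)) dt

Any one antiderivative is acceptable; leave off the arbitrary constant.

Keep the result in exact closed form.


Answer: 2*t**2*exp(3*t)/3 - 4*t*exp(3*t)/9 + 4*exp(3*t)/27.


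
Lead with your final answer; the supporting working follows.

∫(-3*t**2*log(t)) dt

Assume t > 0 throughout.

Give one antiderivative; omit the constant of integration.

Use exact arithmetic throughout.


The answer is -t**3*log(t) + t**3/3.
Step 1. Integrate ∫(-3*t**2*log(t)) dt by parts with u = log(t), dv = (-3*t**2) dt, so v = -t**3 [assuming t > 0]: now -t**3*log(t) + ∫(t**2) dt.
Step 2. Evaluate the standard form: now -t**3*log(t) + t**3/3.
Answer: -t**3*log(t) + t**3/3.


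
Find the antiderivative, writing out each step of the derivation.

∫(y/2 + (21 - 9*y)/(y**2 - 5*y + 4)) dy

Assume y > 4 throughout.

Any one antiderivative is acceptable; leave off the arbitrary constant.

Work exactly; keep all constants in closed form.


Step 1. Rewrite: now ∫(y/2) dy + ∫((21 - 9*y)/(y**2 - 5*y + 4)) dy.
Step 2. Evaluate the standard form: now y**2/4 + ∫((21 - 9*y)/(y**2 - 5*y + 4)) dy.
Step 3. Decompose ∫((21 - 9*y)/(y**2 - 5*y + 4)) dy by partial fractions, (21 - 9*y)/(y**2 - 5*y + 4) = -4/(y - 1) - 5/(y - 4): now y**2/4 + ∫(-5/(y - 4)) dy + ∫(-4/(y - 1)) dy.
Step 4. Evaluate the standard form [assuming y > 1]: now y**2/4 - 4*log(y - 1) + ∫(-5/(y - 4)) dy.
Step 5. Evaluate the standard form [assuming y > 4]: now y**2/4 - 5*log(y - 4) - 4*log(y - 1).
Answer: y**2/4 - 5*log(y - 4) - 4*log(y - 1).


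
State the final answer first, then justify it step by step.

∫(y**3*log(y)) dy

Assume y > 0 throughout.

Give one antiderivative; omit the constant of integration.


The answer is y**4*log(y)/4 - y**4/16.
Step 1. Integrate ∫(y**3*log(y)) dy by parts with u = log(y), dv = (y**3) dy, so v = y**4/4 [assuming y > 0]: now y**4*log(y)/4 + ∫(-y**3/4) dy.
Step 2. Evaluate the standard form: now y**4*log(y)/4 - y**4/16.
Answer: y**4*log(y)/4 - y**4/16.


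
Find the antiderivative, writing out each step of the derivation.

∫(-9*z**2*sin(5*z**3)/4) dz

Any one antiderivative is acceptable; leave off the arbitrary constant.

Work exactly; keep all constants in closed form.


Step 1. Substitute u = z**3, turning ∫(-9*z**2*sin(5*z**3)/4) dz into ∫(-3*sin(5*u)/4) du: now ∫(-3*sin(5*u)/4) du.
Step 2. Evaluate the standard form: now 3*cos(5*u)/20.
Step 3. Substitute back u = z**3: now 3*cos(5*z**3)/20.
Answer: 3*cos(5*z**3)/20.


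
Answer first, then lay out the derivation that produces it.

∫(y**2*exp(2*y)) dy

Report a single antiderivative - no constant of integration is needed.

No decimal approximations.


The answer is y**2*exp(2*y)/2 - y*exp(2*y)/2 + exp(2*y)/4.
Step 1. Integrate ∫(y**2*exp(2*y)) dy by parts with u = y**2, dv = (exp(2*y)) dy, so v = exp(2*y)/2: now y**2*exp(2*y)/2 + ∫(-y*exp(2*y)) dy.
Step 2. Integrate ∫(-y*exp(2*y)) dy by parts with u = y, dv = (-exp(2*y)) dy, so v = -exp(2*y)/2: now y**2*exp(2*y)/2 - y*exp(2*y)/2 + ∫(exp(2*y)/2) dy.
Step 3. Evaluate the standard form: now y**2*exp(2*y)/2 - y*exp(2*y)/2 + exp(2*y)/4.
Answer: y**2*exp(2*y)/2 - y*exp(2*y)/2 + exp(2*y)/4.


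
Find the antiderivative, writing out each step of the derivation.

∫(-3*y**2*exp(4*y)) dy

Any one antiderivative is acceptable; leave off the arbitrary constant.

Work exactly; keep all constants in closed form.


Step 1. Integrate ∫(-3*y**2*exp(4*y)) dy by parts with u = y**2, dv = (-3*exp(4*y)) dy, so v = -3*exp(4*y)/4: now -3*y**2*exp(4*y)/4 + ∫(3*y*exp(4*y)/2) dy.
Step 2. Integrate ∫(3*y*exp(4*y)/2) dy by parts with u = y, dv = (3*exp(4*y)/2) dy, so v = 3*exp(4*y)/8: now -3*y**2*exp(4*y)/4 + 3*y*exp(4*y)/8 + ∫(-3*exp(4*y)/8) dy.
Step 3. Evaluate the standard form: now -3*y**2*exp(4*y)/4 + 3*y*exp(4*y)/8 - 3*exp(4*y)/32.
Answer: -3*y**2*exp(4*y)/4 + 3*y*exp(4*y)/8 - 3*exp(4*y)/32.


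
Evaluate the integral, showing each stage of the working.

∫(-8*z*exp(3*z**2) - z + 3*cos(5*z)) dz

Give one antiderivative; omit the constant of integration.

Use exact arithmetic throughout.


Step 1. Rewrite: now ∫(-z) dz + ∫(-8*z*exp(3*z**2)) dz + ∫(3*cos(5*z)) dz.
Step 2. Substitute u = z**2, turning ∫(-8*z*exp(3*z**2)) dz into ∫(-4*exp(3*u)) du: now ∫(-z) dz + ∫(-4*exp(3*u)) du + ∫(3*cos(5*z)) dz.
Step 3. Evaluate the standard form: now -4*exp(3*u)/3 + ∫(-z) dz + ∫(3*cos(5*z)) dz.
Step 4. Substitute back u = z**2: now -4*exp(3*z**2)/3 + ∫(-z) dz + ∫(3*cos(5*z)) dz.
Step 5. Evaluate the standard form: now -z**2/2 - 4*exp(3*z**2)/3 + ∫(3*cos(5*z)) dz.
Step 6. Evaluate the standard form: now -z**2/2 - 4*exp(3*z**2)/3 + 3*sin(5*z)/5.
Answer: -z**2/2 - 4*exp(3*z**2)/3 + 3*sin(5*z)/5.


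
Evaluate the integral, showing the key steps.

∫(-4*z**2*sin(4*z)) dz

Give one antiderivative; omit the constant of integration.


Step 1. Integrate ∫(-4*z**2*sin(4*z)) dz by parts with u = z**2, dv = (-4*sin(4*z)) dz, so v = cos(4*z): now z**2*cos(4*z) + ∫(-2*z*cos(4*z)) dz.
Step 2. Integrate ∫(-2*z*cos(4*z)) dz by parts with u = z, dv = (-2*cos(4*z)) dz, so v = -sin(4*z)/2: now z**2*cos(4*z) - z*sin(4*z)/2 + ∫(sin(4*z)/2) dz.
Step 3. Evaluate the standard form: now z**2*cos(4*z) - z*sin(4*z)/2 - cos(4*z)/8.
Answer: z**2*cos(4*z) - z*sin(4*z)/2 - cos(4*z)/8.


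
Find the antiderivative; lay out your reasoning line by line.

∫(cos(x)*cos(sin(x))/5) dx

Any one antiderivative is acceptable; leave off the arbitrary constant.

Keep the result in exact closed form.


Step 1. Substitute u = sin(x), turning ∫(cos(x)*cos(sin(x))/5) dx into ∫(cos(u)/5) du: now ∫(cos(u)/5) du.
Step 2. Evaluate the standard form: now sin(u)/5.
Step 3. Substitute back u = sin(x): now sin(sin(x))/5.
Answer: sin(sin(x))/5.


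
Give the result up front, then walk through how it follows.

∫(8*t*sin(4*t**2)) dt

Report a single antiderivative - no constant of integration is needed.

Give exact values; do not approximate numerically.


The answer is -cos(4*t**2).
Step 1. Substitute u = t**2, turning ∫(8*t*sin(4*t**2)) dt into ∫(4*sin(4*u)) du: now ∫(4*sin(4*u)) du.
Step 2. Evaluate the standard form: now -cos(4*u).
Step 3. Substitute back u = t**2: now -cos(4*t**2).
Answer: -cos(4*t**2).


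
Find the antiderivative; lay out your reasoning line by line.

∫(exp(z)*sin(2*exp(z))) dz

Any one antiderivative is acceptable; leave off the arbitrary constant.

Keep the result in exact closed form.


Step 1. Substitute u = exp(z), turning ∫(exp(z)*sin(2*exp(z))) dz into ∫(sin(2*u)) du: now ∫(sin(2*u)) du.
Step 2. Evaluate the standard form: now -cos(2*u)/2.
Step 3. Substitute back u = exp(z): now -cos(2*exp(z))/2.
Answer: -cos(2*exp(z))/2.


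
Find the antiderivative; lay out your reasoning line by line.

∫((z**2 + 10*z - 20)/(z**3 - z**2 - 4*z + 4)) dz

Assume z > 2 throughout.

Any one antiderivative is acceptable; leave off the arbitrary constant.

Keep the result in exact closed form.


Step 1. Decompose ∫((z**2 + 10*z - 20)/(z**3 - z**2 - 4*z + 4)) dz by partial fractions, (z**2 + 10*z - 20)/(z**3 - z**2 - 4*z + 4) = -3/(z + 2) + 3/(z - 1) + 1/(z - 2): now ∫(1/(z - 2)) dz + ∫(3/(z - 1)) dz + ∫(-3/(z + 2)) dz.
Step 2. Evaluate the standard form [assuming z > -2]: now -3*log(z + 2) + ∫(1/(z - 2)) dz + ∫(3/(z - 1)) dz.
Step 3. Evaluate the standard form [assuming z > 1]: now 3*log(z - 1) - 3*log(z + 2) + ∫(1/(z - 2)) dz.
Step 4. Evaluate the standard form [assuming z > 2]: now log(z - 2) + 3*log(z - 1) - 3*log(z + 2).
Answer: log(z - 2) + 3*log(z - 1) - 3*log(z + 2).


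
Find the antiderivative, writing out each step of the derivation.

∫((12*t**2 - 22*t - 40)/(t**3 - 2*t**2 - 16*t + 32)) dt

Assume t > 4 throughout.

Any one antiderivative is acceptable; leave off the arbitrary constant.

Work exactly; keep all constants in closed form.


Step 1. Decompose ∫((12*t**2 - 22*t - 40)/(t**3 - 2*t**2 - 16*t + 32)) dt by partial fractions, (12*t**2 - 22*t - 40)/(t**3 - 2*t**2 - 16*t + 32) = 5/(t + 4) + 3/(t - 2) + 4/(t - 4): now ∫(4/(t - 4)) dt + ∫(3/(t - 2)) dt + ∫(5/(t + 4)) dt.
Step 2. Evaluate the standard form [assuming t > 2]: now 3*log(t - 2) + ∫(4/(t - 4)) dt + ∫(5/(t + 4)) dt.
Step 3. Evaluate the standard form [assuming t > -4]: now 3*log(t - 2) + 5*log(t + 4) + ∫(4/(t - 4)) dt.
Step 4. Evaluate the standard form [assuming t > 4]: now 4*log(t - 4) + 3*log(t - 2) + 5*log(t + 4).
Answer: 4*log(t - 4) + 3*log(t - 2) + 5*log(t + 4).


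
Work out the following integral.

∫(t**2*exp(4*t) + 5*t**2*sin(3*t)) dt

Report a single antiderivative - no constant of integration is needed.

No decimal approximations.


Answer: t**2*exp(4*t)/4 - 5*t**2*cos(3*t)/3 - t*exp(4*t)/8 + 10*t*sin(3*t)/9 + exp(4*t)/32 + 10*cos(3*t)/27.


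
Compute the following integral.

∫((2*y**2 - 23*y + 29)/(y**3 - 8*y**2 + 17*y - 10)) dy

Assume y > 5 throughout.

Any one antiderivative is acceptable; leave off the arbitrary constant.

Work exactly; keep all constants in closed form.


Answer: -3*log(y - 5) + 3*log(y - 2) + 2*log(y - 1).


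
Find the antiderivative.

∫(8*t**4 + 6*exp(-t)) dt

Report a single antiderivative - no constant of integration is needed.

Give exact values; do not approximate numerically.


Answer: 8*t**5/5 - 6*exp(-t).


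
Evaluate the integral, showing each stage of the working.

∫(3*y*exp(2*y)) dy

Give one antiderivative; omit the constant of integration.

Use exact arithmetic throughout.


Step 1. Integrate ∫(3*y*exp(2*y)) dy by parts with u = y, dv = (3*exp(2*y)) dy, so v = 3*exp(2*y)/2: now 3*y*exp(2*y)/2 + ∫(-3*exp(2*y)/2) dy.
Step 2. Evaluate the standard form: now 3*y*exp(2*y)/2 - 3*exp(2*y)/4.
Answer: 3*y*exp(2*y)/2 - 3*exp(2*y)/4.


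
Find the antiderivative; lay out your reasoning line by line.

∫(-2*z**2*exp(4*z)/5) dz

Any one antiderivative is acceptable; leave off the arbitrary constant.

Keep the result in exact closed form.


Step 1. Integrate ∫(-2*z**2*exp(4*z)/5) dz by parts with u = z**2, dv = (-2*exp(4*z)/5) dz, so v = -exp(4*z)/10: now -z**2*exp(4*z)/10 + ∫(z*exp(4*z)/5) dz.
Step 2. Integrate ∫(z*exp(4*z)/5) dz by parts with u = z, dv = (exp(4*z)/5) dz, so v = exp(4*z)/20: now -z**2*exp(4*z)/10 + z*exp(4*z)/20 + ∫(-exp(4*z)/20) dz.
Step 3. Evaluate the standard form: now -z**2*exp(4*z)/10 + z*exp(4*z)/20 - exp(4*z)/80.
Answer: -z**2*exp(4*z)/10 + z*exp(4*z)/20 - exp(4*z)/80.


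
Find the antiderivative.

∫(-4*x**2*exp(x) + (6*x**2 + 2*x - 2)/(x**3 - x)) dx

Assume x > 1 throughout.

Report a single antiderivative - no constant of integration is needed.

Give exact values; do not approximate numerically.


Answer: -4*x**2*exp(x) + 8*x*exp(x) - 8*exp(x) + 2*log(x) + 3*log(x - 1) + log(x + 1).


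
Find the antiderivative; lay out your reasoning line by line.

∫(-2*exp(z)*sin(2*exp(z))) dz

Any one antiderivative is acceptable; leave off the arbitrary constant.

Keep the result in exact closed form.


Step 1. Substitute u = exp(z), turning ∫(-2*exp(z)*sin(2*exp(z))) dz into ∫(-2*sin(2*u)) du: now ∫(-2*sin(2*u)) du.
Step 2. Evaluate the standard form: now cos(2*u).
Step 3. Substitute back u = exp(z): now cos(2*exp(z)).
Answer: cos(2*exp(z)).


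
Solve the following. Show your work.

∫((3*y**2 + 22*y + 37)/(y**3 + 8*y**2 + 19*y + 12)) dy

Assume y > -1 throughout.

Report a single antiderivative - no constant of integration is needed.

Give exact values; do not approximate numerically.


Step 1. Decompose ∫((3*y**2 + 22*y + 37)/(y**3 + 8*y**2 + 19*y + 12)) dy by partial fractions, (3*y**2 + 22*y + 37)/(y**3 + 8*y**2 + 19*y + 12) = -1/(y + 4) + 1/(y + 3) + 3/(y + 1): now ∫(3/(y + 1)) dy + ∫(1/(y + 3)) dy + ∫(-1/(y + 4)) dy.
Step 2. Evaluate the standard form [assuming y > -4]: now -log(y + 4) + ∫(3/(y + 1)) dy + ∫(1/(y + 3)) dy.
Step 3. Evaluate the standard form [assuming y > -3]: now log(y + 3) - log(y + 4) + ∫(3/(y + 1)) dy.
Step 4. Evaluate the standard form [assuming y > -1]: now 3*log(y + 1) + log(y + 3) - log(y + 4).
Answer: 3*log(y + 1) + log(y + 3) - log(y + 4).


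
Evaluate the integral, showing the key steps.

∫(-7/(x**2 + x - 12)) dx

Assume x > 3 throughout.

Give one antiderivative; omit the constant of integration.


Step 1. Decompose ∫(-7/(x**2 + x - 12)) dx by partial fractions, -7/(x**2 + x - 12) = 1/(x + 4) - 1/(x - 3): now ∫(-1/(x - 3)) dx + ∫(1/(x + 4)) dx.
Step 2. Evaluate the standard form [assuming x > 3]: now -log(x - 3) + ∫(1/(x + 4)) dx.
Step 3. Evaluate the standard form [assuming x > -4]: now -log(x - 3) + log(x + 4).
Answer: -log(x - 3) + log(x + 4).


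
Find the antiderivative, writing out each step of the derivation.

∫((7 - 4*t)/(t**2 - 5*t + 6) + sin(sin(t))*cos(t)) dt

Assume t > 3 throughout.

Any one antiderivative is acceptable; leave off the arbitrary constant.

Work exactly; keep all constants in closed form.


Step 1. Rewrite: now ∫((7 - 4*t)/(t**2 - 5*t + 6)) dt + ∫(sin(sin(t))*cos(t)) dt.
Step 2. Decompose ∫((7 - 4*t)/(t**2 - 5*t + 6)) dt by partial fractions, (7 - 4*t)/(t**2 - 5*t + 6) = 1/(t - 2) - 5/(t - 3): now ∫(sin(sin(t))*cos(t)) dt + ∫(-5/(t - 3)) dt + ∫(1/(t - 2)) dt.
Step 3. Evaluate the standard form [assuming t > 2]: now log(t - 2) + ∫(sin(sin(t))*cos(t)) dt + ∫(-5/(t - 3)) dt.
Step 4. Evaluate the standard form [assuming t > 3]: now -5*log(t - 3) + log(t - 2) + ∫(sin(sin(t))*cos(t)) dt.
Step 5. Substitute u = sin(t), turning ∫(sin(sin(t))*cos(t)) dt into ∫(sin(u)) du: now -5*log(t - 3) + log(t - 2) + ∫(sin(u)) du.
Step 6. Evaluate the standard form: now -5*log(t - 3) + log(t - 2) - cos(u).
Step 7. Substitute back u = sin(t): now -5*log(t - 3) + log(t - 2) - cos(sin(t)).
Answer: -5*log(t - 3) + log(t - 2) - cos(sin(t)).


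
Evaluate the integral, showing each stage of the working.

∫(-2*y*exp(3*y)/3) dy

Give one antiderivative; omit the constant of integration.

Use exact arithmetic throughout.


Step 1. Integrate ∫(-2*y*exp(3*y)/3) dy by parts with u = y, dv = (-2*exp(3*y)/3) dy, so v = -2*exp(3*y)/9: now -2*y*exp(3*y)/9 + ∫(2*exp(3*y)/9) dy.
Step 2. Evaluate the standard form: now -2*y*exp(3*y)/9 + 2*exp(3*y)/27.
Answer: -2*y*exp(3*y)/9 + 2*exp(3*y)/27.


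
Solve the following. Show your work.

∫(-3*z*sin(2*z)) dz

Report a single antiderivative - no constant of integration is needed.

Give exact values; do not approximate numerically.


Step 1. Integrate ∫(-3*z*sin(2*z)) dz by parts with u = z, dv = (-3*sin(2*z)) dz, so v = 3*cos(2*z)/2: now 3*z*cos(2*z)/2 + ∫(-3*cos(2*z)/2) dz.
Step 2. Evaluate the standard form: now 3*z*cos(2*z)/2 - 3*sin(2*z)/4.
Answer: 3*z*cos(2*z)/2 - 3*sin(2*z)/4.


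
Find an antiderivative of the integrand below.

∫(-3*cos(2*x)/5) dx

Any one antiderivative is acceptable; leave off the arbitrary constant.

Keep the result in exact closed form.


Answer: -3*sin(2*x)/10.


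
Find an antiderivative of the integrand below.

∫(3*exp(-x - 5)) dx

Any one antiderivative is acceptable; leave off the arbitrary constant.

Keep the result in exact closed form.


Answer: -3*exp(-x - 5).


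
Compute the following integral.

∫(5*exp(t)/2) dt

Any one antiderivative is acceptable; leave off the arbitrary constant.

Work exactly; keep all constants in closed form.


Answer: 5*exp(t)/2.


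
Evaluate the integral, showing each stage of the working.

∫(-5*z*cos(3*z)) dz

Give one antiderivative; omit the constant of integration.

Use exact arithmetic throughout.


Step 1. Integrate ∫(-5*z*cos(3*z)) dz by parts with u = z, dv = (-5*cos(3*z)) dz, so v = -5*sin(3*z)/3: now -5*z*sin(3*z)/3 + ∫(5*sin(3*z)/3) dz.
Step 2. Evaluate the standard form: now -5*z*sin(3*z)/3 - 5*cos(3*z)/9.
Answer: -5*z*sin(3*z)/3 - 5*cos(3*z)/9.


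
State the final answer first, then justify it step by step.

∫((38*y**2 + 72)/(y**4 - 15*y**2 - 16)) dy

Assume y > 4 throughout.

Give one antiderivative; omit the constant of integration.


The answer is 5*log(y - 4) - 5*log(y + 4) - 2*atan(y).
Step 1. Decompose ∫((38*y**2 + 72)/(y**4 - 15*y**2 - 16)) dy by partial fractions, (38*y**2 + 72)/(y**4 - 15*y**2 - 16) = -2/(y**2 + 1) - 5/(y + 4) + 5/(y - 4): now ∫(5/(y - 4)) dy + ∫(-5/(y + 4)) dy + ∫(-2/(y**2 + 1)) dy.
Step 2. Evaluate the standard form [assuming y > -4]: now -5*log(y + 4) + ∫(5/(y - 4)) dy + ∫(-2/(y**2 + 1)) dy.
Step 3. Evaluate the standard form [assuming y > 4]: now 5*log(y - 4) - 5*log(y + 4) + ∫(-2/(y**2 + 1)) dy.
Step 4. Evaluate the standard form: now 5*log(y - 4) - 5*log(y + 4) - 2*atan(y).
Answer: 5*log(y - 4) - 5*log(y + 4) - 2*atan(y).


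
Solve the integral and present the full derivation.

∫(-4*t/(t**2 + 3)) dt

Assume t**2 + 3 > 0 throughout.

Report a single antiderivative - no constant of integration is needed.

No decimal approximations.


Step 1. Substitute u = t**2 + 3, turning ∫(-4*t/(t**2 + 3)) dt into ∫(-2/u) du: now ∫(-2/u) du.
Step 2. Evaluate the standard form [assuming u > 0]: now -2*log(u).
Step 3. Substitute back u = t**2 + 3: now -2*log(t**2 + 3).
Answer: -2*log(t**2 + 3).


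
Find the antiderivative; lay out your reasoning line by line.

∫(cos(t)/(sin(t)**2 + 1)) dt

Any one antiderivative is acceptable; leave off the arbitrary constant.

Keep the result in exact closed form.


Step 1. Substitute u = sin(t), turning ∫(cos(t)/(sin(t)**2 + 1)) dt into ∫(1/(u**2 + 1)) du: now ∫(1/(u**2 + 1)) du.
Step 2. Evaluate the standard form: now atan(u).
Step 3. Substitute back u = sin(t): now atan(sin(t)).
Answer: atan(sin(t)).


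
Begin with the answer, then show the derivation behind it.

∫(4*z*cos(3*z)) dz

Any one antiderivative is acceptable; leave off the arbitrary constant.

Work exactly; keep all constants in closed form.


The answer is 4*z*sin(3*z)/3 + 4*cos(3*z)/9.
Step 1. Integrate ∫(4*z*cos(3*z)) dz by parts with u = z, dv = (4*cos(3*z)) dz, so v = 4*sin(3*z)/3: now 4*z*sin(3*z)/3 + ∫(-4*sin(3*z)/3) dz.
Step 2. Evaluate the standard form: now 4*z*sin(3*z)/3 + 4*cos(3*z)/9.
Answer: 4*z*sin(3*z)/3 + 4*cos(3*z)/9.


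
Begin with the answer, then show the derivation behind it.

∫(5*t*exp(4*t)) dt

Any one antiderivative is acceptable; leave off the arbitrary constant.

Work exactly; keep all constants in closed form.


The answer is 5*t*exp(4*t)/4 - 5*exp(4*t)/16.
Step 1. Integrate ∫(5*t*exp(4*t)) dt by parts with u = t, dv = (5*exp(4*t)) dt, so v = 5*exp(4*t)/4: now 5*t*exp(4*t)/4 + ∫(-5*exp(4*t)/4) dt.
Step 2. Evaluate the standard form: now 5*t*exp(4*t)/4 - 5*exp(4*t)/16.
Answer: 5*t*exp(4*t)/4 - 5*exp(4*t)/16.


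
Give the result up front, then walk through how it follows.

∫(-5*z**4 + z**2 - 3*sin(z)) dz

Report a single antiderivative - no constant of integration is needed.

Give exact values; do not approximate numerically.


The answer is -z**5 + z**3/3 + 3*cos(z).
Step 1. Rewrite: now ∫(z**2) dz + ∫(-5*z**4) dz + ∫(-3*sin(z)) dz.
Step 2. Evaluate the standard form: now z**3/3 + ∫(-5*z**4) dz + ∫(-3*sin(z)) dz.
Step 3. Evaluate the standard form: now -z**5 + z**3/3 + ∫(-3*sin(z)) dz.
Step 4. Evaluate the standard form: now -z**5 + z**3/3 + 3*cos(z).
Answer: -z**5 + z**3/3 + 3*cos(z).


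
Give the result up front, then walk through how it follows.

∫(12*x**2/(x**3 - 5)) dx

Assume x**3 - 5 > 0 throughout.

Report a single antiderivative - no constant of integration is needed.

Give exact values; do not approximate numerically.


The answer is 4*log(x**3 - 5).
Step 1. Substitute u = x**3 - 5, turning ∫(12*x**2/(x**3 - 5)) dx into ∫(4/u) du: now ∫(4/u) du.
Step 2. Evaluate the standard form [assuming u > 0]: now 4*log(u).
Step 3. Substitute back u = x**3 - 5: now 4*log(x**3 - 5).
Answer: 4*log(x**3 - 5).


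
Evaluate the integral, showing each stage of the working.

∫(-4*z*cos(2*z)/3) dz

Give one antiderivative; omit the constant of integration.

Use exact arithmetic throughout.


Step 1. Integrate ∫(-4*z*cos(2*z)/3) dz by parts with u = z, dv = (-4*cos(2*z)/3) dz, so v = -2*sin(2*z)/3: now -2*z*sin(2*z)/3 + ∫(2*sin(2*z)/3) dz.
Step 2. Evaluate the standard form: now -2*z*sin(2*z)/3 - cos(2*z)/3.
Answer: -2*z*sin(2*z)/3 - cos(2*z)/3.


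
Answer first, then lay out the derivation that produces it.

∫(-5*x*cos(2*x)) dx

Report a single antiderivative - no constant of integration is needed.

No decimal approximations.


The answer is -5*x*sin(2*x)/2 - 5*cos(2*x)/4.
Step 1. Integrate ∫(-5*x*cos(2*x)) dx by parts with u = x, dv = (-5*cos(2*x)) dx, so v = -5*sin(2*x)/2: now -5*x*sin(2*x)/2 + ∫(5*sin(2*x)/2) dx.
Step 2. Evaluate the standard form: now -5*x*sin(2*x)/2 - 5*cos(2*x)/4.
Answer: -5*x*sin(2*x)/2 - 5*cos(2*x)/4.


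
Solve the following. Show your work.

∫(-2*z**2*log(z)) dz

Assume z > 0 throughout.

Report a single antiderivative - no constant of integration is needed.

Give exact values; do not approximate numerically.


Step 1. Integrate ∫(-2*z**2*log(z)) dz by parts with u = log(z), dv = (-2*z**2) dz, so v = -2*z**3/3 [assuming z > 0]: now -2*z**3*log(z)/3 + ∫(2*z**2/3) dz.
Step 2. Evaluate the standard form: now -2*z**3*log(z)/3 + 2*z**3/9.
Answer: -2*z**3*log(z)/3 + 2*z**3/9.


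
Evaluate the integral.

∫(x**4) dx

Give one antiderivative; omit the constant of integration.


Answer: x**5/5.


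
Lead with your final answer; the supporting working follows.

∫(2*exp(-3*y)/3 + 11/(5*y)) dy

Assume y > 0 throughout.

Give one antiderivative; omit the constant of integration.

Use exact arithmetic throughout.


The answer is 11*log(y)/5 - 2*exp(-3*y)/9.
Step 1. Rewrite: now ∫(11/(5*y)) dy + ∫(2*exp(-3*y)/3) dy.
Step 2. Evaluate the standard form: now ∫(11/(5*y)) dy - 2*exp(-3*y)/9.
Step 3. Evaluate the standard form [assuming y > 0]: now 11*log(y)/5 - 2*exp(-3*y)/9.
Answer: 11*log(y)/5 - 2*exp(-3*y)/9.


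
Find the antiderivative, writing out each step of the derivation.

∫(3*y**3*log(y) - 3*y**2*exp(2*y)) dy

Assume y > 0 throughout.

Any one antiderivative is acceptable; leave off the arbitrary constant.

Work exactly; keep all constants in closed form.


Step 1. Rewrite: now ∫(-3*y**2*exp(2*y)) dy + ∫(3*y**3*log(y)) dy.
Step 2. Integrate ∫(3*y**3*log(y)) dy by parts with u = log(y), dv = (3*y**3) dy, so v = 3*y**4/4 [assuming y > 0]: now 3*y**4*log(y)/4 + ∫(-3*y**3/4) dy + ∫(-3*y**2*exp(2*y)) dy.
Step 3. Evaluate the standard form: now 3*y**4*log(y)/4 - 3*y**4/16 + ∫(-3*y**2*exp(2*y)) dy.
Step 4. Integrate ∫(-3*y**2*exp(2*y)) dy by parts with u = y**2, dv = (-3*exp(2*y)) dy, so v = -3*exp(2*y)/2: now 3*y**4*log(y)/4 - 3*y**4/16 - 3*y**2*exp(2*y)/2 + ∫(3*y*exp(2*y)) dy.
Step 5. Integrate ∫(3*y*exp(2*y)) dy by parts with u = y, dv = (3*exp(2*y)) dy, so v = 3*exp(2*y)/2: now 3*y**4*log(y)/4 - 3*y**4/16 - 3*y**2*exp(2*y)/2 + 3*y*exp(2*y)/2 + ∫(-3*exp(2*y)/2) dy.
Step 6. Evaluate the standard form: now 3*y**4*log(y)/4 - 3*y**4/16 - 3*y**2*exp(2*y)/2 + 3*y*exp(2*y)/2 - 3*exp(2*y)/4.
Answer: 3*y**4*log(y)/4 - 3*y**4/16 - 3*y**2*exp(2*y)/2 + 3*y*exp(2*y)/2 - 3*exp(2*y)/4.


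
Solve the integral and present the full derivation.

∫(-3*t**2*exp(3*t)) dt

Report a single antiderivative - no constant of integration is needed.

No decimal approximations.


Step 1. Integrate ∫(-3*t**2*exp(3*t)) dt by parts with u = t**2, dv = (-3*exp(3*t)) dt, so v = -exp(3*t): now -t**2*exp(3*t) + ∫(2*t*exp(3*t)) dt.
Step 2. Integrate ∫(2*t*exp(3*t)) dt by parts with u = t, dv = (2*exp(3*t)) dt, so v = 2*exp(3*t)/3: now -t**2*exp(3*t) + 2*t*exp(3*t)/3 + ∫(-2*exp(3*t)/3) dt.
Step 3. Evaluate the standard form: now -t**2*exp(3*t) + 2*t*exp(3*t)/3 - 2*exp(3*t)/9.
Answer: -t**2*exp(3*t) + 2*t*exp(3*t)/3 - 2*exp(3*t)/9.


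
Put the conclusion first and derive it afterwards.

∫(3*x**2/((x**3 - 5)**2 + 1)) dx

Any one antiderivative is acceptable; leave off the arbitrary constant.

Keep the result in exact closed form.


The answer is atan(x**3 - 5).
Step 1. Substitute u = x**3 - 5, turning ∫(3*x**2/((x**3 - 5)**2 + 1)) dx into ∫(1/(u**2 + 1)) du: now ∫(1/(u**2 + 1)) du.
Step 2. Evaluate the standard form: now atan(u).
Step 3. Substitute back u = x**3 - 5: now atan(x**3 - 5).
Answer: atan(x**3 - 5).


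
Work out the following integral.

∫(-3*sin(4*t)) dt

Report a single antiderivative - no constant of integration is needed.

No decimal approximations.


Answer: 3*cos(4*t)/4.


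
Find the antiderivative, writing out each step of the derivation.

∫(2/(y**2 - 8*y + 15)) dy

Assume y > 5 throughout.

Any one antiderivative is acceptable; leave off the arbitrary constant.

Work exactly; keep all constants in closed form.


Step 1. Decompose ∫(2/(y**2 - 8*y + 15)) dy by partial fractions, 2/(y**2 - 8*y + 15) = -1/(y - 3) + 1/(y - 5): now ∫(1/(y - 5)) dy + ∫(-1/(y - 3)) dy.
Step 2. Evaluate the standard form [assuming y > 5]: now log(y - 5) + ∫(-1/(y - 3)) dy.
Step 3. Evaluate the standard form [assuming y > 3]: now log(y - 5) - log(y - 3).
Answer: log(y - 5) - log(y - 3).


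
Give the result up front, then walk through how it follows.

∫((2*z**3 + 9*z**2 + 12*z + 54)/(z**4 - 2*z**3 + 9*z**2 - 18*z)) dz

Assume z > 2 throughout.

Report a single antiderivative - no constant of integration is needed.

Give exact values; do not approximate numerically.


The answer is -3*log(z) + 5*log(z - 2) + atan(z/3).
Step 1. Decompose ∫((2*z**3 + 9*z**2 + 12*z + 54)/(z**4 - 2*z**3 + 9*z**2 - 18*z)) dz by partial fractions, (2*z**3 + 9*z**2 + 12*z + 54)/(z**4 - 2*z**3 + 9*z**2 - 18*z) = 3/(z**2 + 9) + 5/(z - 2) - 3/z: now ∫(-3/z) dz + ∫(5/(z - 2)) dz + ∫(3/(z**2 + 9)) dz.
Step 2. Evaluate the standard form [assuming z > 0]: now -3*log(z) + ∫(5/(z - 2)) dz + ∫(3/(z**2 + 9)) dz.
Step 3. Evaluate the standard form [assuming z > 2]: now -3*log(z) + 5*log(z - 2) + ∫(3/(z**2 + 9)) dz.
Step 4. Evaluate the standard form: now -3*log(z) + 5*log(z - 2) + atan(z/3).
Answer: -3*log(z) + 5*log(z - 2) + atan(z/3).


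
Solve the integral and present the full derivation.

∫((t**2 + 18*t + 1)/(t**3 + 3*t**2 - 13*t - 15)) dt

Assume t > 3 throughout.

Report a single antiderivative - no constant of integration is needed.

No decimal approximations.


Step 1. Decompose ∫((t**2 + 18*t + 1)/(t**3 + 3*t**2 - 13*t - 15)) dt by partial fractions, (t**2 + 18*t + 1)/(t**3 + 3*t**2 - 13*t - 15) = -2/(t + 5) + 1/(t + 1) + 2/(t - 3): now ∫(2/(t - 3)) dt + ∫(1/(t + 1)) dt + ∫(-2/(t + 5)) dt.
Step 2. Evaluate the standard form [assuming t > -5]: now -2*log(t + 5) + ∫(2/(t - 3)) dt + ∫(1/(t + 1)) dt.
Step 3. Evaluate the standard form [assuming t > -1]: now log(t + 1) - 2*log(t + 5) + ∫(2/(t - 3)) dt.
Step 4. Evaluate the standard form [assuming t > 3]: now 2*log(t - 3) + log(t + 1) - 2*log(t + 5).
Answer: 2*log(t - 3) + log(t + 1) - 2*log(t + 5).


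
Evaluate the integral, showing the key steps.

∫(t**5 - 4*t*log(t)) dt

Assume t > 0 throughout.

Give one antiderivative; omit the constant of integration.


Step 1. Rewrite: now ∫(t**5) dt + ∫(-4*t*log(t)) dt.
Step 2. Integrate ∫(-4*t*log(t)) dt by parts with u = log(t), dv = (-4*t) dt, so v = -2*t**2 [assuming t > 0]: now -2*t**2*log(t) + ∫(2*t) dt + ∫(t**5) dt.
Step 3. Evaluate the standard form: now -2*t**2*log(t) + t**2 + ∫(t**5) dt.
Step 4. Evaluate the standard form: now t**6/6 - 2*t**2*log(t) + t**2.
Answer: t**6/6 - 2*t**2*log(t) + t**2.


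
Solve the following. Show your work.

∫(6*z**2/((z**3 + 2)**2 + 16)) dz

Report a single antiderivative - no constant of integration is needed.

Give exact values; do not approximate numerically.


Step 1. Substitute u = z**3 + 2, turning ∫(6*z**2/((z**3 + 2)**2 + 16)) dz into ∫(2/(u**2 + 16)) du: now ∫(2/(u**2 + 16)) du.
Step 2. Evaluate the standard form: now atan(u/4)/2.
Step 3. Substitute back u = z**3 + 2: now atan(z**3/4 + 1/2)/2.
Answer: atan(z**3/4 + 1/2)/2.


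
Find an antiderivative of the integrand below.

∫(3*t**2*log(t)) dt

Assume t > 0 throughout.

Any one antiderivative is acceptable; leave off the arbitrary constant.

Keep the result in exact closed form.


Answer: t**3*log(t) - t**3/3.


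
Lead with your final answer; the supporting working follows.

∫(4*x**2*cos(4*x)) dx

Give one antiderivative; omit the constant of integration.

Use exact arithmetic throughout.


The answer is x**2*sin(4*x) + x*cos(4*x)/2 - sin(4*x)/8.
Step 1. Integrate ∫(4*x**2*cos(4*x)) dx by parts with u = x**2, dv = (4*cos(4*x)) dx, so v = sin(4*x): now x**2*sin(4*x) + ∫(-2*x*sin(4*x)) dx.
Step 2. Integrate ∫(-2*x*sin(4*x)) dx by parts with u = x, dv = (-2*sin(4*x)) dx, so v = cos(4*x)/2: now x**2*sin(4*x) + x*cos(4*x)/2 + ∫(-cos(4*x)/2) dx.
Step 3. Evaluate the standard form: now x**2*sin(4*x) + x*cos(4*x)/2 - sin(4*x)/8.
Answer: x**2*sin(4*x) + x*cos(4*x)/2 - sin(4*x)/8.
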